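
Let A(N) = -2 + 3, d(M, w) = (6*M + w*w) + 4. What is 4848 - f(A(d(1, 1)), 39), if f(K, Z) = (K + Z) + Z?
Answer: 4769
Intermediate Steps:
d(M, w) = 4 + w**2 + 6*M (d(M, w) = (6*M + w**2) + 4 = (w**2 + 6*M) + 4 = 4 + w**2 + 6*M)
A(N) = 1
f(K, Z) = K + 2*Z
4848 - f(A(d(1, 1)), 39) = 4848 - (1 + 2*39) = 4848 - (1 + 78) = 4848 - 1*79 = 4848 - 79 = 4769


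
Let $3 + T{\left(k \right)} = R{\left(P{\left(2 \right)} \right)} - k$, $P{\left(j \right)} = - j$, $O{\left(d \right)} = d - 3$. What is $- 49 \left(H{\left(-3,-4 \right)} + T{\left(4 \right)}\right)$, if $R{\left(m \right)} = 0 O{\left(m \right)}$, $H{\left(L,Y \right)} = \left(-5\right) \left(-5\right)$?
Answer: $-882$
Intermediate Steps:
$O{\left(d \right)} = -3 + d$ ($O{\left(d \right)} = d - 3 = -3 + d$)
$H{\left(L,Y \right)} = 25$
$R{\left(m \right)} = 0$ ($R{\left(m \right)} = 0 \left(-3 + m\right) = 0$)
$T{\left(k \right)} = -3 - k$ ($T{\left(k \right)} = -3 + \left(0 - k\right) = -3 - k$)
$- 49 \left(H{\left(-3,-4 \right)} + T{\left(4 \right)}\right) = - 49 \left(25 - 7\right) = \left(-49\right) 18 = -882$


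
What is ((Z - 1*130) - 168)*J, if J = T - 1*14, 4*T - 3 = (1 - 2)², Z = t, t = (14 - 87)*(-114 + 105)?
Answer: -4667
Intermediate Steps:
t = 657 (t = -73*(-9) = 657)
Z = 657
T = 1 (T = ¾ + (1 - 2)²/4 = ¾ + (¼)*(-1)² = ¾ + (¼)*1 = ¾ + ¼ = 1)
J = -13 (J = 1 - 1*14 = 1 - 14 = -13)
((Z - 1*130) - 168)*J = ((657 - 1*130) - 168)*(-13) = ((657 - 130) - 168)*(-13) = (527 - 168)*(-13) = 359*(-13) = -4667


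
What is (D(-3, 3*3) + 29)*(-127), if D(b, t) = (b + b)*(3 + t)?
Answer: 5461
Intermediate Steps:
D(b, t) = 2*b*(3 + t) (D(b, t) = (2*b)*(3 + t) = 2*b*(3 + t))
(D(-3, 3*3) + 29)*(-127) = (2*(-3)*(3 + 3*3) + 29)*(-127) = (2*(-3)*(3 + 9) + 29)*(-127) = (2*(-3)*12 + 29)*(-127) = (-72 + 29)*(-127) = -43*(-127) = 5461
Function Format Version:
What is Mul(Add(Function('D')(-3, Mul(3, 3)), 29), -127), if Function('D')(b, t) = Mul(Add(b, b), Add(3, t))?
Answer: 5461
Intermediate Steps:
Function('D')(b, t) = Mul(2, b, Add(3, t)) (Function('D')(b, t) = Mul(Mul(2, b), Add(3, t)) = Mul(2, b, Add(3, t)))
Mul(Add(Function('D')(-3, Mul(3, 3)), 29), -127) = Mul(Add(Mul(2, -3, Add(3, Mul(3, 3))), 29), -127) = Mul(Add(Mul(2, -3, Add(3, 9)), 29), -127) = Mul(Add(Mul(2, -3, 12), 29), -127) = Mul(Add(-72, 29), -127) = Mul(-43, -127) = 5461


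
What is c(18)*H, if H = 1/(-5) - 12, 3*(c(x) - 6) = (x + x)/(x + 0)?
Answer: -244/3 ≈ -81.333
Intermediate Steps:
c(x) = 20/3 (c(x) = 6 + ((x + x)/(x + 0))/3 = 6 + ((2*x)/x)/3 = 6 + (⅓)*2 = 6 + ⅔ = 20/3)
H = -61/5 (H = -⅕ - 12 = -61/5 ≈ -12.200)
c(18)*H = (20/3)*(-61/5) = -244/3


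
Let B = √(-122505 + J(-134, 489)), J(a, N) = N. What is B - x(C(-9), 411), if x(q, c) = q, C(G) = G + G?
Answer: 18 + 4*I*√7626 ≈ 18.0 + 349.31*I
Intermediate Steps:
C(G) = 2*G
B = 4*I*√7626 (B = √(-122505 + 489) = √(-122016) = 4*I*√7626 ≈ 349.31*I)
B - x(C(-9), 411) = 4*I*√7626 - 2*(-9) = 4*I*√7626 - 1*(-18) = 4*I*√7626 + 18 = 18 + 4*I*√7626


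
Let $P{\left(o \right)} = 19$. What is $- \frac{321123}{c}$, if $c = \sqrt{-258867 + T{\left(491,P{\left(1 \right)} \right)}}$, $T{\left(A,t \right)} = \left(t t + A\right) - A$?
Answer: $\frac{321123 i \sqrt{258506}}{258506} \approx 631.59 i$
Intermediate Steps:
$T{\left(A,t \right)} = t^{2}$ ($T{\left(A,t \right)} = \left(t^{2} + A\right) - A = \left(A + t^{2}\right) - A = t^{2}$)
$c = i \sqrt{258506}$ ($c = \sqrt{-258867 + 19^{2}} = \sqrt{-258867 + 361} = \sqrt{-258506} = i \sqrt{258506} \approx 508.44 i$)
$- \frac{321123}{c} = - \frac{321123}{i \sqrt{258506}} = - 321123 \left(- \frac{i \sqrt{258506}}{258506}\right) = \frac{321123 i \sqrt{258506}}{258506}$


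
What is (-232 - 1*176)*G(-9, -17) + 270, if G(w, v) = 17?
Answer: -6666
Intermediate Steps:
(-232 - 1*176)*G(-9, -17) + 270 = (-232 - 1*176)*17 + 270 = (-232 - 176)*17 + 270 = -408*17 + 270 = -6936 + 270 = -6666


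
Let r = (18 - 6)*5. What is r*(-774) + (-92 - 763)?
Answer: -47295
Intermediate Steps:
r = 60 (r = 12*5 = 60)
r*(-774) + (-92 - 763) = 60*(-774) + (-92 - 763) = -46440 - 855 = -47295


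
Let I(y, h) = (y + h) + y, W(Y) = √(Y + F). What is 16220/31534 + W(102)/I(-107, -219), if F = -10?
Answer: 8110/15767 - 2*√23/433 ≈ 0.49221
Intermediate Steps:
W(Y) = √(-10 + Y) (W(Y) = √(Y - 10) = √(-10 + Y))
I(y, h) = h + 2*y (I(y, h) = (h + y) + y = h + 2*y)
16220/31534 + W(102)/I(-107, -219) = 16220/31534 + √(-10 + 102)/(-219 + 2*(-107)) = 16220*(1/31534) + √92/(-219 - 214) = 8110/15767 + (2*√23)/(-433) = 8110/15767 + (2*√23)*(-1/433) = 8110/15767 - 2*√23/433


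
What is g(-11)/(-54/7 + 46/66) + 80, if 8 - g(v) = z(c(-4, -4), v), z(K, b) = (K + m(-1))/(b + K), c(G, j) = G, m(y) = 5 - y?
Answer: 639006/8105 ≈ 78.841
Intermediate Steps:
z(K, b) = (6 + K)/(K + b) (z(K, b) = (K + (5 - 1*(-1)))/(b + K) = (K + (5 + 1))/(K + b) = (K + 6)/(K + b) = (6 + K)/(K + b))
g(v) = 8 - 2/(-4 + v) (g(v) = 8 - (6 - 4)/(-4 + v) = 8 - 2/(-4 + v))
g(-11)/(-54/7 + 46/66) + 80 = (2*(-17 + 4*(-11))/(-4 - 11))/(-54/7 + 46/66) + 80 = (2*(-17 - 44)/(-15))/(-54*⅐ + 46*(1/66)) + 80 = (2*(-1/15)*(-61))/(-54/7 + 23/33) + 80 = (122/15)/(-1621/231) + 80 = -231/1621*122/15 + 80 = -9394/8105 + 80 = 639006/8105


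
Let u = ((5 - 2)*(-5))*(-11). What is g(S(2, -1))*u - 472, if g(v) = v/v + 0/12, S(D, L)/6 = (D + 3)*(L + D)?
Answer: -307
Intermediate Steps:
S(D, L) = 6*(3 + D)*(D + L) (S(D, L) = 6*((D + 3)*(L + D)) = 6*((3 + D)*(D + L)) = 6*(3 + D)*(D + L))
u = 165 (u = (3*(-5))*(-11) = -15*(-11) = 165)
g(v) = 1 (g(v) = 1 + 0*(1/12) = 1 + 0 = 1)
g(S(2, -1))*u - 472 = 1*165 - 472 = 165 - 472 = -307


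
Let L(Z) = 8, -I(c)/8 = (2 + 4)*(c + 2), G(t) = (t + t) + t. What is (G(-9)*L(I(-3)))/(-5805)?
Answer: 8/215 ≈ 0.037209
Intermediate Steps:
G(t) = 3*t (G(t) = 2*t + t = 3*t)
I(c) = -96 - 48*c (I(c) = -8*(2 + 4)*(c + 2) = -48*(2 + c) = -8*(12 + 6*c) = -96 - 48*c)
(G(-9)*L(I(-3)))/(-5805) = ((3*(-9))*8)/(-5805) = -27*8*(-1/5805) = -216*(-1/5805) = 8/215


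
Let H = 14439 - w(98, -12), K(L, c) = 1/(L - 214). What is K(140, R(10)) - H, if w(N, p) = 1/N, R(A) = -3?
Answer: -26177913/1813 ≈ -14439.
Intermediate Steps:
K(L, c) = 1/(-214 + L)
H = 1415021/98 (H = 14439 - 1/98 = 1415021/98 ≈ 14439.)
K(140, R(10)) - H = 1/(-214 + 140) - 1*1415021/98 = 1/(-74) - 1415021/98 = -1/74 - 1415021/98 = -26177913/1813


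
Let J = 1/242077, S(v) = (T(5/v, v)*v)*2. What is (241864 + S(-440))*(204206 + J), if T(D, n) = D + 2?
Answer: 11869693634768382/242077 ≈ 4.9033e+10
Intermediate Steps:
T(D, n) = 2 + D
S(v) = 2*v*(2 + 5/v) (S(v) = ((2 + 5/v)*v)*2 = (v*(2 + 5/v))*2 = 2*v*(2 + 5/v))
J = 1/242077 ≈ 4.1309e-6
(241864 + S(-440))*(204206 + J) = (241864 + (10 + 4*(-440)))*(204206 + 1/242077) = (241864 + (10 - 1760))*(49433575863/242077) = (241864 - 1750)*(49433575863/242077) = 240114*(49433575863/242077) = 11869693634768382/242077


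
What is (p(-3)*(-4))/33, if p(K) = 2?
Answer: -8/33 ≈ -0.24242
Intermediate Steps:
(p(-3)*(-4))/33 = (2*(-4))/33 = -8*1/33 = -8/33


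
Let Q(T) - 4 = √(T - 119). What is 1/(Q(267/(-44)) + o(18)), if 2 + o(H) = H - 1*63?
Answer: -1892/86859 - 2*I*√60533/86859 ≈ -0.021782 - 0.0056651*I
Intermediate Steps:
Q(T) = 4 + √(-119 + T) (Q(T) = 4 + √(T - 119) = 4 + √(-119 + T))
o(H) = -65 + H (o(H) = -2 + (H - 1*63) = -2 + (H - 63) = -2 + (-63 + H) = -65 + H)
1/(Q(267/(-44)) + o(18)) = 1/((4 + √(-119 + 267/(-44))) + (-65 + 18)) = 1/((4 + √(-119 + 267*(-1/44))) - 47) = 1/((4 + √(-119 - 267/44)) - 47) = 1/((4 + √(-5503/44)) - 47) = 1/((4 + I*√60533/22) - 47) = 1/(-43 + I*√60533/22)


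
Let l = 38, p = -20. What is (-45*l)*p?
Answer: 34200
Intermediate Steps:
(-45*l)*p = -45*38*(-20) = -1710*(-20) = 34200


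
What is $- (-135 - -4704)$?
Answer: $-4569$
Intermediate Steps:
$- (-135 - -4704) = - (-135 + 4704) = \left(-1\right) 4569 = -4569$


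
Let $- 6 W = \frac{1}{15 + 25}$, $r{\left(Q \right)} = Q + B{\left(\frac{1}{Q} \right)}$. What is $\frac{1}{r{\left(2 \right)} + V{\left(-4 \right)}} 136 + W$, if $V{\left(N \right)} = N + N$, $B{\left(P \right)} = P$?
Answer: $- \frac{65291}{2640} \approx -24.731$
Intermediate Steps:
$V{\left(N \right)} = 2 N$
$r{\left(Q \right)} = Q + \frac{1}{Q}$
$W = - \frac{1}{240}$ ($W = - \frac{1}{6 \left(15 + 25\right)} = - \frac{1}{6 \cdot 40} = \left(- \frac{1}{6}\right) \frac{1}{40} = - \frac{1}{240} \approx -0.0041667$)
$\frac{1}{r{\left(2 \right)} + V{\left(-4 \right)}} 136 + W = \frac{1}{\left(2 + \frac{1}{2}\right) + 2 \left(-4\right)} 136 - \frac{1}{240} = \frac{1}{\left(2 + \frac{1}{2}\right) - 8} \cdot 136 - \frac{1}{240} = \frac{1}{\frac{5}{2} - 8} \cdot 136 - \frac{1}{240} = \frac{1}{- \frac{11}{2}} \cdot 136 - \frac{1}{240} = \left(- \frac{2}{11}\right) 136 - \frac{1}{240} = - \frac{272}{11} - \frac{1}{240} = - \frac{65291}{2640}$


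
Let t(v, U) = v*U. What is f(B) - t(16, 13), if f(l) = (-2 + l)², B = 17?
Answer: 17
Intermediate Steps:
t(v, U) = U*v
f(B) - t(16, 13) = (-2 + 17)² - 13*16 = 15² - 1*208 = 225 - 208 = 17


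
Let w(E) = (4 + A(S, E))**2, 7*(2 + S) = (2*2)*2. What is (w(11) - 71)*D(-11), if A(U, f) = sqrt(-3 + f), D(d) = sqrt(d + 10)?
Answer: I*(-47 + 16*sqrt(2)) ≈ -24.373*I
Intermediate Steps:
D(d) = sqrt(10 + d)
S = -6/7 (S = -2 + ((2*2)*2)/7 = -2 + (4*2)/7 = -2 + (1/7)*8 = -2 + 8/7 = -6/7 ≈ -0.85714)
w(E) = (4 + sqrt(-3 + E))**2
(w(11) - 71)*D(-11) = ((4 + sqrt(-3 + 11))**2 - 71)*sqrt(10 - 11) = ((4 + sqrt(8))**2 - 71)*sqrt(-1) = ((4 + 2*sqrt(2))**2 - 71)*I = (-71 + (4 + 2*sqrt(2))**2)*I = I*(-71 + (4 + 2*sqrt(2))**2)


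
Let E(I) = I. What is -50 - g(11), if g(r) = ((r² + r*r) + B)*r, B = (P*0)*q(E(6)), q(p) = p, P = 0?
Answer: -2712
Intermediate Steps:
B = 0 (B = (0*0)*6 = 0*6 = 0)
g(r) = 2*r³ (g(r) = ((r² + r*r) + 0)*r = ((r² + r²) + 0)*r = (2*r² + 0)*r = (2*r²)*r = 2*r³)
-50 - g(11) = -50 - 2*11³ = -50 - 2*1331 = -50 - 1*2662 = -50 - 2662 = -2712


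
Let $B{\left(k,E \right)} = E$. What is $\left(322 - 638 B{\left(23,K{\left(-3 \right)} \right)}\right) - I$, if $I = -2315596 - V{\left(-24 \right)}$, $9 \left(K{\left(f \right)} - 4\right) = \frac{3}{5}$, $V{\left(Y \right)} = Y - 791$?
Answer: $\frac{34687627}{15} \approx 2.3125 \cdot 10^{6}$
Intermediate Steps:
$V{\left(Y \right)} = -791 + Y$
$K{\left(f \right)} = \frac{61}{15}$ ($K{\left(f \right)} = 4 + \frac{3 \cdot \frac{1}{5}}{9} = 4 + \frac{1}{9} \cdot \frac{3}{5} = 4 + \frac{1}{15} = \frac{61}{15}$)
$I = -2314781$ ($I = -2315596 - \left(-791 - 24\right) = -2315596 - -815 = -2315596 + 815 = -2314781$)
$\left(322 - 638 B{\left(23,K{\left(-3 \right)} \right)}\right) - I = \left(322 - \frac{38918}{15}\right) - -2314781 = \left(322 - \frac{38918}{15}\right) + 2314781 = - \frac{34088}{15} + 2314781 = \frac{34687627}{15}$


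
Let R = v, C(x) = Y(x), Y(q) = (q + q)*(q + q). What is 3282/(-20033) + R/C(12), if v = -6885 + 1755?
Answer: -5814429/641056 ≈ -9.0701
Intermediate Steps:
v = -5130
Y(q) = 4*q² (Y(q) = (2*q)*(2*q) = 4*q²)
C(x) = 4*x²
R = -5130
3282/(-20033) + R/C(12) = 3282/(-20033) - 5130/(4*12²) = 3282*(-1/20033) - 5130/(4*144) = -3282/20033 - 5130/576 = -3282/20033 - 5130*1/576 = -3282/20033 - 285/32 = -5814429/641056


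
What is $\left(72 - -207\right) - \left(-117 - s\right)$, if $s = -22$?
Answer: $374$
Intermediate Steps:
$\left(72 - -207\right) - \left(-117 - s\right) = \left(72 - -207\right) - \left(-117 - -22\right) = \left(72 + 207\right) - \left(-117 + 22\right) = 279 - -95 = 279 + 95 = 374$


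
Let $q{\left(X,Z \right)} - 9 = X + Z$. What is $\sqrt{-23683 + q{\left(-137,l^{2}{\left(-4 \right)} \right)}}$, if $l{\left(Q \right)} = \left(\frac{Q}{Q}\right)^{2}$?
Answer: $i \sqrt{23810} \approx 154.3 i$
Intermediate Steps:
$l{\left(Q \right)} = 1$ ($l{\left(Q \right)} = 1^{2} = 1$)
$q{\left(X,Z \right)} = 9 + X + Z$ ($q{\left(X,Z \right)} = 9 + \left(X + Z\right) = 9 + X + Z$)
$\sqrt{-23683 + q{\left(-137,l^{2}{\left(-4 \right)} \right)}} = \sqrt{-23683 + \left(9 - 137 + 1^{2}\right)} = \sqrt{-23683 + \left(9 - 137 + 1\right)} = \sqrt{-23683 - 127} = \sqrt{-23810} = i \sqrt{23810}$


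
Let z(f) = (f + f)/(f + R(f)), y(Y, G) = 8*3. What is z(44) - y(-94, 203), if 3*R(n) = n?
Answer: -45/2 ≈ -22.500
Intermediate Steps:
R(n) = n/3
y(Y, G) = 24
z(f) = 3/2 (z(f) = (f + f)/(f + f/3) = (2*f)/((4*f/3)) = (2*f)*(3/(4*f)) = 3/2)
z(44) - y(-94, 203) = 3/2 - 1*24 = 3/2 - 24 = -45/2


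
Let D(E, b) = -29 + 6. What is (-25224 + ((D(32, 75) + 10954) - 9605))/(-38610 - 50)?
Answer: 11949/19330 ≈ 0.61816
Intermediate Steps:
D(E, b) = -23
(-25224 + ((D(32, 75) + 10954) - 9605))/(-38610 - 50) = (-25224 + ((-23 + 10954) - 9605))/(-38610 - 50) = (-25224 + (10931 - 9605))/(-38660) = (-25224 + 1326)*(-1/38660) = -23898*(-1/38660) = 11949/19330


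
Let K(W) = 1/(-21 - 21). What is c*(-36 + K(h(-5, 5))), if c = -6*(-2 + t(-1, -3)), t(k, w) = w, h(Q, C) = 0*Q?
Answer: -7565/7 ≈ -1080.7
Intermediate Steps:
h(Q, C) = 0
K(W) = -1/42 (K(W) = 1/(-42) = -1/42)
c = 30 (c = -6*(-2 - 3) = -6*(-5) = 30)
c*(-36 + K(h(-5, 5))) = 30*(-36 - 1/42) = 30*(-1513/42) = -7565/7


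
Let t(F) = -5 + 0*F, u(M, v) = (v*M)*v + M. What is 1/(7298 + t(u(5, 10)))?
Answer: 1/7293 ≈ 0.00013712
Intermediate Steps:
u(M, v) = M + M*v**2 (u(M, v) = (M*v)*v + M = M*v**2 + M = M + M*v**2)
t(F) = -5 (t(F) = -5 + 0 = -5)
1/(7298 + t(u(5, 10))) = 1/(7298 - 5) = 1/7293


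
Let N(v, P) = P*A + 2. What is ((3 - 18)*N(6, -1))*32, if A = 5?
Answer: 1440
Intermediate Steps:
N(v, P) = 2 + 5*P (N(v, P) = P*5 + 2 = 5*P + 2 = 2 + 5*P)
((3 - 18)*N(6, -1))*32 = ((3 - 18)*(2 + 5*(-1)))*32 = -15*(2 - 5)*32 = -15*(-3)*32 = 45*32 = 1440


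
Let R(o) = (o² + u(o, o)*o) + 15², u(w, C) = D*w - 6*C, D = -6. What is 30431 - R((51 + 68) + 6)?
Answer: 202081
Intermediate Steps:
u(w, C) = -6*C - 6*w (u(w, C) = -6*w - 6*C = -6*C - 6*w)
R(o) = 225 - 11*o² (R(o) = (o² + (-6*o - 6*o)*o) + 15² = (o² + (-12*o)*o) + 225 = (o² - 12*o²) + 225 = -11*o² + 225 = 225 - 11*o²)
30431 - R((51 + 68) + 6) = 30431 - (225 - 11*((51 + 68) + 6)²) = 30431 - (225 - 11*(119 + 6)²) = 30431 - (225 - 11*125²) = 30431 - (225 - 11*15625) = 30431 - (225 - 171875) = 30431 - 1*(-171650) = 30431 + 171650 = 202081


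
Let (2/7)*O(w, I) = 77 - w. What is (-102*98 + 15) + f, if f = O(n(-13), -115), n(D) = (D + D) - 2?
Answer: -19227/2 ≈ -9613.5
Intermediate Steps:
n(D) = -2 + 2*D (n(D) = 2*D - 2 = -2 + 2*D)
O(w, I) = 539/2 - 7*w/2 (O(w, I) = 7*(77 - w)/2 = 539/2 - 7*w/2)
f = 735/2 (f = 539/2 - 7*(-2 + 2*(-13))/2 = 539/2 - 7*(-2 - 26)/2 = 539/2 - 7/2*(-28) = 539/2 + 98 = 735/2 ≈ 367.50)
(-102*98 + 15) + f = (-102*98 + 15) + 735/2 = (-9996 + 15) + 735/2 = -9981 + 735/2 = -19227/2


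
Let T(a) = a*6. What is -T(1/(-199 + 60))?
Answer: 6/139 ≈ 0.043165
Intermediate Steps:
T(a) = 6*a
-T(1/(-199 + 60)) = -6/(-199 + 60) = -6/(-139) = -6*(-1)/139 = -1*(-6/139) = 6/139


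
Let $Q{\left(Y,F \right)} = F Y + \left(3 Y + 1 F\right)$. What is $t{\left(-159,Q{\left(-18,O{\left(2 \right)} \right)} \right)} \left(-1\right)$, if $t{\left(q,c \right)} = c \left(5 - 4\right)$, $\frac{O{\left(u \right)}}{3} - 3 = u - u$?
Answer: $207$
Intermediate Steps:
$O{\left(u \right)} = 9$ ($O{\left(u \right)} = 9 + 3 \left(u - u\right) = 9 + 3 \cdot 0 = 9 + 0 = 9$)
$Q{\left(Y,F \right)} = F + 3 Y + F Y$ ($Q{\left(Y,F \right)} = F Y + \left(3 Y + F\right) = F Y + \left(F + 3 Y\right) = F + 3 Y + F Y$)
$t{\left(q,c \right)} = c$ ($t{\left(q,c \right)} = c 1 = c$)
$t{\left(-159,Q{\left(-18,O{\left(2 \right)} \right)} \right)} \left(-1\right) = \left(9 + 3 \left(-18\right) + 9 \left(-18\right)\right) \left(-1\right) = \left(9 - 54 - 162\right) \left(-1\right) = \left(-207\right) \left(-1\right) = 207$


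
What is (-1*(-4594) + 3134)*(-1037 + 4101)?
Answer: 23678592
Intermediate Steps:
(-1*(-4594) + 3134)*(-1037 + 4101) = (4594 + 3134)*3064 = 7728*3064 = 23678592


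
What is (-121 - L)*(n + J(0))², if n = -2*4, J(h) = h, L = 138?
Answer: -16576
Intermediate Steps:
n = -8
(-121 - L)*(n + J(0))² = (-121 - 1*138)*(-8 + 0)² = (-121 - 138)*(-8)² = -259*64 = -16576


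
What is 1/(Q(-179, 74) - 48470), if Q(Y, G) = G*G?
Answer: -1/42994 ≈ -2.3259e-5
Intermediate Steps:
Q(Y, G) = G**2
1/(Q(-179, 74) - 48470) = 1/(74**2 - 48470) = 1/(5476 - 48470) = 1/(-42994) = -1/42994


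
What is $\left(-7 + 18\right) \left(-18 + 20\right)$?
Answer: $22$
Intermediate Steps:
$\left(-7 + 18\right) \left(-18 + 20\right) = 11 \cdot 2 = 22$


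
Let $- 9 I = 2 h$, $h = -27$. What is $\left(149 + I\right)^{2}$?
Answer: $24025$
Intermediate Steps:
$I = 6$ ($I = - \frac{2 \left(-27\right)}{9} = \left(- \frac{1}{9}\right) \left(-54\right) = 6$)
$\left(149 + I\right)^{2} = \left(149 + 6\right)^{2} = 155^{2} = 24025$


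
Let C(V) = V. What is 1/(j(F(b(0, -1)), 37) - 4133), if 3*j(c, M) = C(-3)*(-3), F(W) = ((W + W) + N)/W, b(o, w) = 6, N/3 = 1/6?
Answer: -1/4130 ≈ -0.00024213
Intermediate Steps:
N = ½ (N = 3/6 = 3*(⅙) = ½ ≈ 0.50000)
F(W) = (½ + 2*W)/W (F(W) = ((W + W) + ½)/W = (2*W + ½)/W = (½ + 2*W)/W)
j(c, M) = 3 (j(c, M) = (-3*(-3))/3 = (⅓)*9 = 3)
1/(j(F(b(0, -1)), 37) - 4133) = 1/(3 - 4133) = 1/(-4130) = -1/4130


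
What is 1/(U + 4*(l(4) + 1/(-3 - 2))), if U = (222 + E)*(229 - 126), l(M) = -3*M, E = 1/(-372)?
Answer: 1860/42439477 ≈ 4.3827e-5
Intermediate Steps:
E = -1/372 ≈ -0.0026882
U = 8506049/372 (U = (222 - 1/372)*(229 - 126) = (82583/372)*103 = 8506049/372 ≈ 22866.)
1/(U + 4*(l(4) + 1/(-3 - 2))) = 1/(8506049/372 + 4*(-3*4 + 1/(-3 - 2))) = 1/(8506049/372 + 4*(-12 + 1/(-5))) = 1/(8506049/372 + 4*(-12 - ⅕)) = 1/(8506049/372 + 4*(-61/5)) = 1/(8506049/372 - 244/5) = 1/(42439477/1860) = 1860/42439477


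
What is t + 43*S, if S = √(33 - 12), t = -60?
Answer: -60 + 43*√21 ≈ 137.05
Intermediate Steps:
S = √21 ≈ 4.5826
t + 43*S = -60 + 43*√21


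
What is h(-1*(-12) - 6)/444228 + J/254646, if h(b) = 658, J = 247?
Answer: 11553391/4713370137 ≈ 0.0024512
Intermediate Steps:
h(-1*(-12) - 6)/444228 + J/254646 = 658/444228 + 247/254646 = 658*(1/444228) + 247*(1/254646) = 329/222114 + 247/254646 = 11553391/4713370137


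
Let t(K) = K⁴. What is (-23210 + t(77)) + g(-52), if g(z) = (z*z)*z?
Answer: 34989223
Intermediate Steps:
g(z) = z³ (g(z) = z²*z = z³)
(-23210 + t(77)) + g(-52) = (-23210 + 77⁴) + (-52)³ = (-23210 + 35153041) - 140608 = 35129831 - 140608 = 34989223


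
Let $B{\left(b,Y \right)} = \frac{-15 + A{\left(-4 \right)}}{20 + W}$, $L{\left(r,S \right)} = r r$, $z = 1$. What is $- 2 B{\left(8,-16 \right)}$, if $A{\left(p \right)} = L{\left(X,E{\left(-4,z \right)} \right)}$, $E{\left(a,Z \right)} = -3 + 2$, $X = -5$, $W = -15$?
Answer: $-4$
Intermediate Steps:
$E{\left(a,Z \right)} = -1$
$L{\left(r,S \right)} = r^{2}$
$A{\left(p \right)} = 25$ ($A{\left(p \right)} = \left(-5\right)^{2} = 25$)
$B{\left(b,Y \right)} = 2$ ($B{\left(b,Y \right)} = \frac{-15 + 25}{20 - 15} = \frac{10}{5} = 10 \cdot \frac{1}{5} = 2$)
$- 2 B{\left(8,-16 \right)} = \left(-2\right) 2 = -4$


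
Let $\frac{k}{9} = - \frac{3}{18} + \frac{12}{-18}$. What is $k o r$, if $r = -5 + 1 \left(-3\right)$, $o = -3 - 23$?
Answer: $-1560$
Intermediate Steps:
$o = -26$ ($o = -3 - 23 = -26$)
$k = - \frac{15}{2}$ ($k = 9 \left(- \frac{3}{18} + \frac{12}{-18}\right) = 9 \left(\left(-3\right) \frac{1}{18} + 12 \left(- \frac{1}{18}\right)\right) = 9 \left(- \frac{1}{6} - \frac{2}{3}\right) = 9 \left(- \frac{5}{6}\right) = - \frac{15}{2} \approx -7.5$)
$r = -8$ ($r = -5 - 3 = -8$)
$k o r = \left(- \frac{15}{2}\right) \left(-26\right) \left(-8\right) = 195 \left(-8\right) = -1560$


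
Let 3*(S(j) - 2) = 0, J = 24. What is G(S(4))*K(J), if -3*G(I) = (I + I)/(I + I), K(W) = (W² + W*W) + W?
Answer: -392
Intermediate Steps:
S(j) = 2 (S(j) = 2 + (⅓)*0 = 2 + 0 = 2)
K(W) = W + 2*W² (K(W) = (W² + W²) + W = 2*W² + W = W + 2*W²)
G(I) = -⅓ (G(I) = -(I + I)/(3*(I + I)) = -2*I/(3*(2*I)) = -2*I*1/(2*I)/3 = -⅓*1 = -⅓)
G(S(4))*K(J) = -8*(1 + 2*24) = -8*(1 + 48) = -8*49 = -⅓*1176 = -392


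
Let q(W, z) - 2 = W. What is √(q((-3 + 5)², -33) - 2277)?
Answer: I*√2271 ≈ 47.655*I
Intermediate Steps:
q(W, z) = 2 + W
√(q((-3 + 5)², -33) - 2277) = √((2 + (-3 + 5)²) - 2277) = √((2 + 2²) - 2277) = √((2 + 4) - 2277) = √(6 - 2277) = √(-2271) = I*√2271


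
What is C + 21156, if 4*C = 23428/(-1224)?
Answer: 25889087/1224 ≈ 21151.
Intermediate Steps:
C = -5857/1224 (C = (23428/(-1224))/4 = (23428*(-1/1224))/4 = (1/4)*(-5857/306) = -5857/1224 ≈ -4.7851)
C + 21156 = -5857/1224 + 21156 = 25889087/1224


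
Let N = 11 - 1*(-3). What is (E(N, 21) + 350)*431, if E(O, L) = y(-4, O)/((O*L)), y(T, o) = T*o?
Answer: 3166126/21 ≈ 1.5077e+5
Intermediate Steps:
N = 14 (N = 11 + 3 = 14)
E(O, L) = -4/L (E(O, L) = (-4*O)/((O*L)) = (-4*O)/((L*O)) = (-4*O)*(1/(L*O)) = -4/L)
(E(N, 21) + 350)*431 = (-4/21 + 350)*431 = (7346/21)*431 = 3166126/21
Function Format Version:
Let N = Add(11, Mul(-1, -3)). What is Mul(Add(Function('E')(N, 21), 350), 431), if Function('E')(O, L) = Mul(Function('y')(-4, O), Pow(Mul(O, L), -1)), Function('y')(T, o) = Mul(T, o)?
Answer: Rational(3166126, 21) ≈ 1.5077e+5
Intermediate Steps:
N = 14 (N = Add(11, 3) = 14)
Function('E')(O, L) = Mul(-4, Pow(L, -1)) (Function('E')(O, L) = Mul(Mul(-4, O), Pow(Mul(O, L), -1)) = Mul(Mul(-4, O), Pow(Mul(L, O), -1)) = Mul(Mul(-4, O), Mul(Pow(L, -1), Pow(O, -1))) = Mul(-4, Pow(L, -1)))
Mul(Add(Function('E')(N, 21), 350), 431) = Mul(Add(Mul(-4, Pow(21, -1)), 350), 431) = Mul(Add(Mul(-4, Rational(1, 21)), 350), 431) = Mul(Add(Rational(-4, 21), 350), 431) = Mul(Rational(7346, 21), 431) = Rational(3166126, 21)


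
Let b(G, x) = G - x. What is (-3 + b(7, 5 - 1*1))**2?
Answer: 0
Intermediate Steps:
(-3 + b(7, 5 - 1*1))**2 = (-3 + (7 - (5 - 1*1)))**2 = (-3 + (7 - (5 - 1)))**2 = (-3 + (7 - 1*4))**2 = (-3 + (7 - 4))**2 = (-3 + 3)**2 = 0**2 = 0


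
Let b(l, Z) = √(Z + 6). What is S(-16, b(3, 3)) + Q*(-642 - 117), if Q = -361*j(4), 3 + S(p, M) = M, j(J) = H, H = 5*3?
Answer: 4109985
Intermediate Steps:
H = 15
b(l, Z) = √(6 + Z)
j(J) = 15
S(p, M) = -3 + M
Q = -5415 (Q = -361*15 = -5415)
S(-16, b(3, 3)) + Q*(-642 - 117) = (-3 + √(6 + 3)) - 5415*(-642 - 117) = (-3 + √9) - 5415*(-759) = (-3 + 3) + 4109985 = 0 + 4109985 = 4109985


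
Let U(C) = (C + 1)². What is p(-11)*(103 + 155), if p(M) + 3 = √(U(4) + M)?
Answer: -774 + 258*√14 ≈ 191.35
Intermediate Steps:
U(C) = (1 + C)²
p(M) = -3 + √(25 + M) (p(M) = -3 + √((1 + 4)² + M) = -3 + √(5² + M) = -3 + √(25 + M))
p(-11)*(103 + 155) = (-3 + √(25 - 11))*(103 + 155) = (-3 + √14)*258 = -774 + 258*√14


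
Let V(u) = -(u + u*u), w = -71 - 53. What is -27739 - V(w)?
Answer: -12487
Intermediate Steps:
w = -124
V(u) = -u - u² (V(u) = -(u + u²) = -u - u²)
-27739 - V(w) = -27739 - (-1)*(-124)*(1 - 124) = -27739 - (-1)*(-124)*(-123) = -27739 - 1*(-15252) = -27739 + 15252 = -12487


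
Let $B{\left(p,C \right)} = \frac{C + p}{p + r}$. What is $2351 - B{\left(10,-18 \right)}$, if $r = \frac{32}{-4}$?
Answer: $2355$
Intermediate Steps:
$r = -8$ ($r = 32 \left(- \frac{1}{4}\right) = -8$)
$B{\left(p,C \right)} = \frac{C + p}{-8 + p}$ ($B{\left(p,C \right)} = \frac{C + p}{p - 8} = \frac{C + p}{-8 + p}$)
$2351 - B{\left(10,-18 \right)} = 2351 - \frac{-18 + 10}{-8 + 10} = 2351 - \frac{1}{2} \left(-8\right) = 2351 - -4 = 2351 + 4 = 2355$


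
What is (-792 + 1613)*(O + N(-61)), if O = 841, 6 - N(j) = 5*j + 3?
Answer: 943329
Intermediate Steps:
N(j) = 3 - 5*j (N(j) = 6 - (5*j + 3) = 6 - (3 + 5*j) = 6 + (-3 - 5*j) = 3 - 5*j)
(-792 + 1613)*(O + N(-61)) = (-792 + 1613)*(841 + (3 - 5*(-61))) = 821*(841 + (3 + 305)) = 821*(841 + 308) = 821*1149 = 943329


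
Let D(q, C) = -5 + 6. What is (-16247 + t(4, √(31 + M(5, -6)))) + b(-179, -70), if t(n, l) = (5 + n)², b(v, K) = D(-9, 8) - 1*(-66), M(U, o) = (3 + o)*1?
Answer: -16099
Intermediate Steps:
M(U, o) = 3 + o
D(q, C) = 1
b(v, K) = 67 (b(v, K) = 1 - 1*(-66) = 1 + 66 = 67)
(-16247 + t(4, √(31 + M(5, -6)))) + b(-179, -70) = (-16247 + (5 + 4)²) + 67 = (-16247 + 9²) + 67 = (-16247 + 81) + 67 = -16166 + 67 = -16099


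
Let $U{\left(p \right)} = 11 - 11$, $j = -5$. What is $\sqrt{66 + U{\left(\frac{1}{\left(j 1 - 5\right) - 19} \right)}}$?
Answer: $\sqrt{66} \approx 8.124$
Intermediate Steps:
$U{\left(p \right)} = 0$
$\sqrt{66 + U{\left(\frac{1}{\left(j 1 - 5\right) - 19} \right)}} = \sqrt{66 + 0} = \sqrt{66}$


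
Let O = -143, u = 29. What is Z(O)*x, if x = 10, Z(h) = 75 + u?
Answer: 1040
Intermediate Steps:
Z(h) = 104 (Z(h) = 75 + 29 = 104)
Z(O)*x = 104*10 = 1040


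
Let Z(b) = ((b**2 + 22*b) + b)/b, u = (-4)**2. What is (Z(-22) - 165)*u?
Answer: -2624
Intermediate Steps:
u = 16
Z(b) = (b**2 + 23*b)/b
(Z(-22) - 165)*u = ((23 - 22) - 165)*16 = (1 - 165)*16 = -164*16 = -2624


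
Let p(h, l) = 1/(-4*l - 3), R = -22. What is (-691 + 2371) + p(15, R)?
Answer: 142801/85 ≈ 1680.0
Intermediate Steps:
p(h, l) = 1/(-3 - 4*l)
(-691 + 2371) + p(15, R) = (-691 + 2371) - 1/(3 + 4*(-22)) = 1680 - 1/(3 - 88) = 1680 - 1/(-85) = 1680 - 1*(-1/85) = 1680 + 1/85 = 142801/85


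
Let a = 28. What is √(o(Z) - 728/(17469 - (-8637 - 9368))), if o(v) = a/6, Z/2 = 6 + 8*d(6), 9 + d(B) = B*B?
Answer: √13155142686/53211 ≈ 2.1555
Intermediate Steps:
d(B) = -9 + B² (d(B) = -9 + B*B = -9 + B²)
Z = 444 (Z = 2*(6 + 8*(-9 + 6²)) = 2*(6 + 8*(-9 + 36)) = 2*(6 + 8*27) = 2*(6 + 216) = 2*222 = 444)
o(v) = 14/3 (o(v) = 28/6 = 28*(⅙) = 14/3)
√(o(Z) - 728/(17469 - (-8637 - 9368))) = √(14/3 - 728/(17469 - (-8637 - 9368))) = √(14/3 - 728/(17469 - 1*(-18005))) = √(14/3 - 728/(17469 + 18005)) = √(14/3 - 728/35474) = √(14/3 - 728*1/35474) = √(14/3 - 364/17737) = √(247226/53211) = √13155142686/53211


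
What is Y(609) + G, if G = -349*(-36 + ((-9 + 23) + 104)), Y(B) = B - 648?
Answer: -28657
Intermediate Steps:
Y(B) = -648 + B
G = -28618 (G = -349*(-36 + (14 + 104)) = -349*(-36 + 118) = -349*82 = -28618)
Y(609) + G = (-648 + 609) - 28618 = -39 - 28618 = -28657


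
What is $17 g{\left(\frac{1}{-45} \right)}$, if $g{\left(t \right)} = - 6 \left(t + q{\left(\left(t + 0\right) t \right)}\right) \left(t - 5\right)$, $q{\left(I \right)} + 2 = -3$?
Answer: $- \frac{1736584}{675} \approx -2572.7$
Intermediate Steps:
$q{\left(I \right)} = -5$ ($q{\left(I \right)} = -2 - 3 = -5$)
$g{\left(t \right)} = - 6 \left(-5 + t\right)^{2}$ ($g{\left(t \right)} = - 6 \left(t - 5\right) \left(t - 5\right) = - 6 \left(-5 + t\right) \left(-5 + t\right) = - 6 \left(-5 + t\right)^{2}$)
$17 g{\left(\frac{1}{-45} \right)} = 17 \left(-150 - 6 \left(\frac{1}{-45}\right)^{2} + \frac{60}{-45}\right) = 17 \left(-150 - 6 \left(- \frac{1}{45}\right)^{2} + 60 \left(- \frac{1}{45}\right)\right) = 17 \left(-150 - \frac{2}{675} - \frac{4}{3}\right) = 17 \left(- \frac{102152}{675}\right) = - \frac{1736584}{675}$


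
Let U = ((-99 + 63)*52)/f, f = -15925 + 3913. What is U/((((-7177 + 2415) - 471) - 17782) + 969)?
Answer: -6/848771 ≈ -7.0690e-6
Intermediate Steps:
f = -12012
U = 12/77 (U = ((-99 + 63)*52)/(-12012) = -36*52*(-1/12012) = -1872*(-1/12012) = 12/77 ≈ 0.15584)
U/((((-7177 + 2415) - 471) - 17782) + 969) = 12/(77*((((-7177 + 2415) - 471) - 17782) + 969)) = 12/(77*(((-4762 - 471) - 17782) + 969)) = 12/(77*((-5233 - 17782) + 969)) = 12/(77*(-23015 + 969)) = (12/77)/(-22046) = (12/77)*(-1/22046) = -6/848771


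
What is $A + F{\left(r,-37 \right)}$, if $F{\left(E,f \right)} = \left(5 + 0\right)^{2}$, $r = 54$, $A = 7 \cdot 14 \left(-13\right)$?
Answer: $-1249$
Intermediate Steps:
$A = -1274$ ($A = 98 \left(-13\right) = -1274$)
$F{\left(E,f \right)} = 25$ ($F{\left(E,f \right)} = 5^{2} = 25$)
$A + F{\left(r,-37 \right)} = -1274 + 25 = -1249$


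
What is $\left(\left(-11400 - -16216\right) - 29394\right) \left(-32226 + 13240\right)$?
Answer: $466637908$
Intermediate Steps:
$\left(\left(-11400 - -16216\right) - 29394\right) \left(-32226 + 13240\right) = \left(\left(-11400 + 16216\right) - 29394\right) \left(-18986\right) = \left(4816 - 29394\right) \left(-18986\right) = \left(-24578\right) \left(-18986\right) = 466637908$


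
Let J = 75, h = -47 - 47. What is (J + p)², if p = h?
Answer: 361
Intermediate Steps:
h = -94
p = -94
(J + p)² = (75 - 94)² = (-19)² = 361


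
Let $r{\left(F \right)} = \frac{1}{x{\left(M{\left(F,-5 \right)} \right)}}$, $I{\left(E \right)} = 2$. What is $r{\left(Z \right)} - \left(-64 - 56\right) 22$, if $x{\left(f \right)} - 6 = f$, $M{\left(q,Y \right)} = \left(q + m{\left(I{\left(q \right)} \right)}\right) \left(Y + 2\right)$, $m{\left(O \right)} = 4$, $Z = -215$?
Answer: $\frac{1686961}{639} \approx 2640.0$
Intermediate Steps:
$M{\left(q,Y \right)} = \left(2 + Y\right) \left(4 + q\right)$ ($M{\left(q,Y \right)} = \left(q + 4\right) \left(Y + 2\right) = \left(4 + q\right) \left(2 + Y\right) = \left(2 + Y\right) \left(4 + q\right)$)
$x{\left(f \right)} = 6 + f$
$r{\left(F \right)} = \frac{1}{-6 - 3 F}$ ($r{\left(F \right)} = \frac{1}{6 + \left(8 + 2 F + 4 \left(-5\right) - 5 F\right)} = \frac{1}{6 + \left(8 + 2 F - 20 - 5 F\right)} = \frac{1}{6 - \left(12 + 3 F\right)} = \frac{1}{-6 - 3 F}$)
$r{\left(Z \right)} - \left(-64 - 56\right) 22 = - \frac{1}{6 + 3 \left(-215\right)} - \left(-64 - 56\right) 22 = - \frac{1}{6 - 645} - \left(-120\right) 22 = - \frac{1}{-639} - -2640 = \left(-1\right) \left(- \frac{1}{639}\right) + 2640 = \frac{1}{639} + 2640 = \frac{1686961}{639}$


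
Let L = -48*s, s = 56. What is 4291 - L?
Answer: 6979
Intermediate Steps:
L = -2688 (L = -48*56 = -2688)
4291 - L = 4291 - 1*(-2688) = 4291 + 2688 = 6979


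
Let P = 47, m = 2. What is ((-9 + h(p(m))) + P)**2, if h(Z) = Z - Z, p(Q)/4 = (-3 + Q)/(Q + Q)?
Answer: 1444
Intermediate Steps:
p(Q) = 2*(-3 + Q)/Q (p(Q) = 4*((-3 + Q)/(Q + Q)) = 4*((-3 + Q)/((2*Q))) = 4*((-3 + Q)*(1/(2*Q))) = 4*((-3 + Q)/(2*Q)) = 2*(-3 + Q)/Q)
h(Z) = 0
((-9 + h(p(m))) + P)**2 = ((-9 + 0) + 47)**2 = (-9 + 47)**2 = 38**2 = 1444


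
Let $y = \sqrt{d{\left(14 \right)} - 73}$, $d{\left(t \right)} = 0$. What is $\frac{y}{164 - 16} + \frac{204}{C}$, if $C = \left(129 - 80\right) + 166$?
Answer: $\frac{204}{215} + \frac{i \sqrt{73}}{148} \approx 0.94884 + 0.05773 i$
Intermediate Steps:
$y = i \sqrt{73}$ ($y = \sqrt{0 - 73} = \sqrt{-73} = i \sqrt{73} \approx 8.544 i$)
$C = 215$ ($C = 49 + 166 = 215$)
$\frac{y}{164 - 16} + \frac{204}{C} = \frac{i \sqrt{73}}{164 - 16} + \frac{204}{215} = \frac{i \sqrt{73}}{164 - 16} + 204 \cdot \frac{1}{215} = \frac{i \sqrt{73}}{148} + \frac{204}{215} = \frac{204}{215} + \frac{i \sqrt{73}}{148}$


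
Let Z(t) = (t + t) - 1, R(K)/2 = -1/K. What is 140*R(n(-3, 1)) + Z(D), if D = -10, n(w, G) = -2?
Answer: 119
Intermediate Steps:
R(K) = -2/K (R(K) = 2*(-1/K) = -2/K)
Z(t) = -1 + 2*t (Z(t) = 2*t - 1 = -1 + 2*t)
140*R(n(-3, 1)) + Z(D) = 140*(-2/(-2)) + (-1 + 2*(-10)) = 140*(-2*(-1/2)) + (-1 - 20) = 140*1 - 21 = 140 - 21 = 119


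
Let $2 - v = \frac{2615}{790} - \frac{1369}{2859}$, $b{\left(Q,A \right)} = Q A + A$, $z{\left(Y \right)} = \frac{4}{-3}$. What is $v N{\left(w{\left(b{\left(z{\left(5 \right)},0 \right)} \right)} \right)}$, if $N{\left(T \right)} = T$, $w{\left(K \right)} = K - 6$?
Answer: $\frac{375511}{75287} \approx 4.9877$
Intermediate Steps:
$z{\left(Y \right)} = - \frac{4}{3}$ ($z{\left(Y \right)} = 4 \left(- \frac{1}{3}\right) = - \frac{4}{3}$)
$b{\left(Q,A \right)} = A + A Q$ ($b{\left(Q,A \right)} = A Q + A = A + A Q$)
$w{\left(K \right)} = -6 + K$ ($w{\left(K \right)} = K - 6 = -6 + K$)
$v = - \frac{375511}{451722}$ ($v = 2 - \left(\frac{2615}{790} - \frac{1369}{2859}\right) = 2 - \left(2615 \cdot \frac{1}{790} - \frac{1369}{2859}\right) = 2 - \left(\frac{523}{158} - \frac{1369}{2859}\right) = 2 - \frac{1278955}{451722} = - \frac{375511}{451722} \approx -0.83129$)
$v N{\left(w{\left(b{\left(z{\left(5 \right)},0 \right)} \right)} \right)} = - \frac{375511 \left(-6 + 0 \left(1 - \frac{4}{3}\right)\right)}{451722} = - \frac{375511 \left(-6 + 0 \left(- \frac{1}{3}\right)\right)}{451722} = - \frac{375511 \left(-6 + 0\right)}{451722} = \left(- \frac{375511}{451722}\right) \left(-6\right) = \frac{375511}{75287}$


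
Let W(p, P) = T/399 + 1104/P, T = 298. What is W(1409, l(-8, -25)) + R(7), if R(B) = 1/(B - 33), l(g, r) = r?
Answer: -11269171/259350 ≈ -43.452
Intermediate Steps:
R(B) = 1/(-33 + B)
W(p, P) = 298/399 + 1104/P
W(1409, l(-8, -25)) + R(7) = (298/399 + 1104/(-25)) + 1/(-33 + 7) = (298/399 + 1104*(-1/25)) + 1/(-26) = (298/399 - 1104/25) - 1/26 = -433046/9975 - 1/26 = -11269171/259350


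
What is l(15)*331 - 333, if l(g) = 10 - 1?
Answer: 2646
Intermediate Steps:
l(g) = 9
l(15)*331 - 333 = 9*331 - 333 = 2979 - 333 = 2646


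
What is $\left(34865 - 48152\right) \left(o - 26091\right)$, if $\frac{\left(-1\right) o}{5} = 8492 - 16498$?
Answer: $-185207493$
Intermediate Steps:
$o = 40030$ ($o = - 5 \left(8492 - 16498\right) = \left(-5\right) \left(-8006\right) = 40030$)
$\left(34865 - 48152\right) \left(o - 26091\right) = \left(34865 - 48152\right) \left(40030 - 26091\right) = \left(-13287\right) 13939 = -185207493$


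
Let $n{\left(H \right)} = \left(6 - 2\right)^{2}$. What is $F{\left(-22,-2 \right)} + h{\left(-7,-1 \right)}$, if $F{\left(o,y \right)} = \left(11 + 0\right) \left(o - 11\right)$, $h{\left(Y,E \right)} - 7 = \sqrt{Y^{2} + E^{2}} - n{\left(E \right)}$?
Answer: $-372 + 5 \sqrt{2} \approx -364.93$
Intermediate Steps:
$n{\left(H \right)} = 16$ ($n{\left(H \right)} = 4^{2} = 16$)
$h{\left(Y,E \right)} = -9 + \sqrt{E^{2} + Y^{2}}$ ($h{\left(Y,E \right)} = 7 + \left(\sqrt{Y^{2} + E^{2}} - 16\right) = 7 + \left(\sqrt{E^{2} + Y^{2}} - 16\right) = 7 + \left(-16 + \sqrt{E^{2} + Y^{2}}\right) = -9 + \sqrt{E^{2} + Y^{2}}$)
$F{\left(o,y \right)} = -121 + 11 o$ ($F{\left(o,y \right)} = 11 \left(-11 + o\right) = -121 + 11 o$)
$F{\left(-22,-2 \right)} + h{\left(-7,-1 \right)} = \left(-121 + 11 \left(-22\right)\right) - \left(9 - \sqrt{\left(-1\right)^{2} + \left(-7\right)^{2}}\right) = \left(-121 - 242\right) - \left(9 - \sqrt{1 + 49}\right) = -363 - \left(9 - \sqrt{50}\right) = -363 - \left(9 - 5 \sqrt{2}\right) = -372 + 5 \sqrt{2}$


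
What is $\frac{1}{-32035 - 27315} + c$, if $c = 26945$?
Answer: $\frac{1599185749}{59350} \approx 26945.0$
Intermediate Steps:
$\frac{1}{-32035 - 27315} + c = \frac{1}{-32035 - 27315} + 26945 = \frac{1}{-59350} + 26945 = - \frac{1}{59350} + 26945 = \frac{1599185749}{59350}$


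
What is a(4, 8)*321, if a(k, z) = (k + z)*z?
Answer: 30816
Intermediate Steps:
a(k, z) = z*(k + z)
a(4, 8)*321 = (8*(4 + 8))*321 = (8*12)*321 = 96*321 = 30816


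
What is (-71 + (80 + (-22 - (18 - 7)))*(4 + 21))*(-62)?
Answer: -68448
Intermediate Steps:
(-71 + (80 + (-22 - (18 - 7)))*(4 + 21))*(-62) = (-71 + (80 + (-22 - 1*11))*25)*(-62) = (-71 + (80 + (-22 - 11))*25)*(-62) = (-71 + (80 - 33)*25)*(-62) = (-71 + 47*25)*(-62) = (-71 + 1175)*(-62) = 1104*(-62) = -68448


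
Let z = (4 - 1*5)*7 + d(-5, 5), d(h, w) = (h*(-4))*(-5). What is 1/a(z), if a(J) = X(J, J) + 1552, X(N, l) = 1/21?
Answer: 21/32593 ≈ 0.00064431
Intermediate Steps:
d(h, w) = 20*h (d(h, w) = -4*h*(-5) = 20*h)
X(N, l) = 1/21
z = -107 (z = (4 - 1*5)*7 + 20*(-5) = (4 - 5)*7 - 100 = -1*7 - 100 = -7 - 100 = -107)
a(J) = 32593/21 (a(J) = 1/21 + 1552 = 32593/21)
1/a(z) = 1/(32593/21) = 21/32593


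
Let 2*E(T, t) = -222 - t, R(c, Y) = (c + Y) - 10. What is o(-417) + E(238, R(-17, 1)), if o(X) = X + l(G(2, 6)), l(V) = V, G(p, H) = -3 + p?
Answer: -516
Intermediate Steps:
R(c, Y) = -10 + Y + c (R(c, Y) = (Y + c) - 10 = -10 + Y + c)
E(T, t) = -111 - t/2 (E(T, t) = (-222 - t)/2 = -111 - t/2)
o(X) = -1 + X (o(X) = X + (-3 + 2) = X - 1 = -1 + X)
o(-417) + E(238, R(-17, 1)) = (-1 - 417) + (-111 - (-10 + 1 - 17)/2) = -418 + (-111 - 1/2*(-26)) = -418 + (-111 + 13) = -418 - 98 = -516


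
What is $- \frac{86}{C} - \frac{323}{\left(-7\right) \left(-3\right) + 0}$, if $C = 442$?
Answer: $- \frac{72286}{4641} \approx -15.576$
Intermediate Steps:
$- \frac{86}{C} - \frac{323}{\left(-7\right) \left(-3\right) + 0} = - \frac{86}{442} - \frac{323}{\left(-7\right) \left(-3\right) + 0} = \left(-86\right) \frac{1}{442} - \frac{323}{21 + 0} = - \frac{43}{221} - \frac{323}{21} = - \frac{72286}{4641}$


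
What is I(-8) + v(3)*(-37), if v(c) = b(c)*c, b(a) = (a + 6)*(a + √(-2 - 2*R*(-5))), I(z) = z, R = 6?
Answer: -3005 - 999*√58 ≈ -10613.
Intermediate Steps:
b(a) = (6 + a)*(a + √58) (b(a) = (a + 6)*(a + √(-2 - 2*6*(-5))) = (6 + a)*(a + √(-2 - 12*(-5))) = (6 + a)*(a + √(-2 + 60)) = (6 + a)*(a + √58))
v(c) = c*(c² + 6*c + 6*√58 + c*√58) (v(c) = (c² + 6*c + 6*√58 + c*√58)*c = c*(c² + 6*c + 6*√58 + c*√58))
I(-8) + v(3)*(-37) = -8 + (3*(3² + 6*3 + 6*√58 + 3*√58))*(-37) = -8 + (3*(9 + 18 + 6*√58 + 3*√58))*(-37) = -8 + (3*(27 + 9*√58))*(-37) = -8 + (81 + 27*√58)*(-37) = -8 + (-2997 - 999*√58) = -3005 - 999*√58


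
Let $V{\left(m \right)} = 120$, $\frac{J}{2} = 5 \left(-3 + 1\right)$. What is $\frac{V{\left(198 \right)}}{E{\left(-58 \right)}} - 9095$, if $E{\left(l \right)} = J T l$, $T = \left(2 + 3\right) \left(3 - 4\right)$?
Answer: $- \frac{1318778}{145} \approx -9095.0$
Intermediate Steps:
$J = -20$ ($J = 2 \cdot 5 \left(-3 + 1\right) = 2 \cdot 5 \left(-2\right) = 2 \left(-10\right) = -20$)
$T = -5$ ($T = 5 \left(-1\right) = -5$)
$E{\left(l \right)} = 100 l$ ($E{\left(l \right)} = \left(-20\right) \left(-5\right) l = 100 l$)
$\frac{V{\left(198 \right)}}{E{\left(-58 \right)}} - 9095 = \frac{120}{100 \left(-58\right)} - 9095 = \frac{120}{-5800} - 9095 = 120 \left(- \frac{1}{5800}\right) - 9095 = - \frac{3}{145} - 9095 = - \frac{1318778}{145}$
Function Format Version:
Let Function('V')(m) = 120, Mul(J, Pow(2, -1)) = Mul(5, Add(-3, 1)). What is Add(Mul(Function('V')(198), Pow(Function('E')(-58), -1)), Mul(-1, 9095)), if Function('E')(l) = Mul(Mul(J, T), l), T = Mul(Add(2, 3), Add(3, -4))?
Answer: Rational(-1318778, 145) ≈ -9095.0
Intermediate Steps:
J = -20 (J = Mul(2, Mul(5, Add(-3, 1))) = Mul(2, Mul(5, -2)) = Mul(2, -10) = -20)
T = -5 (T = Mul(5, -1) = -5)
Function('E')(l) = Mul(100, l) (Function('E')(l) = Mul(Mul(-20, -5), l) = Mul(100, l))
Add(Mul(Function('V')(198), Pow(Function('E')(-58), -1)), Mul(-1, 9095)) = Add(Mul(120, Pow(Mul(100, -58), -1)), Mul(-1, 9095)) = Add(Mul(120, Pow(-5800, -1)), -9095) = Add(Mul(120, Rational(-1, 5800)), -9095) = Add(Rational(-3, 145), -9095) = Rational(-1318778, 145)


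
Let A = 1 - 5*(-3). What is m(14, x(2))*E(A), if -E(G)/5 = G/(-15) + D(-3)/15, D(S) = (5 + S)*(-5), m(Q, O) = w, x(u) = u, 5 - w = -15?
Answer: 520/3 ≈ 173.33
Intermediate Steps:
w = 20 (w = 5 - 1*(-15) = 5 + 15 = 20)
m(Q, O) = 20
D(S) = -25 - 5*S
A = 16 (A = 1 + 15 = 16)
E(G) = 10/3 + G/3 (E(G) = -5*(G/(-15) + (-25 - 5*(-3))/15) = -5*(G*(-1/15) + (-25 + 15)*(1/15)) = -5*(-G/15 - 10*1/15) = -5*(-G/15 - ⅔) = -5*(-⅔ - G/15) = 10/3 + G/3)
m(14, x(2))*E(A) = 20*(10/3 + (⅓)*16) = 20*(10/3 + 16/3) = 20*(26/3) = 520/3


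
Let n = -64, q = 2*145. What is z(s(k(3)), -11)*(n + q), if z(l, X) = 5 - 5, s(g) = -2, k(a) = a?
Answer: 0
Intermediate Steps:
q = 290
z(l, X) = 0
z(s(k(3)), -11)*(n + q) = 0*(-64 + 290) = 0*226 = 0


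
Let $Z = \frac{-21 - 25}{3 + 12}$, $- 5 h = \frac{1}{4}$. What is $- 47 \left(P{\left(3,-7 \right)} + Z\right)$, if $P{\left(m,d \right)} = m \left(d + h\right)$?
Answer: $\frac{68291}{60} \approx 1138.2$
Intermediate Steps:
$h = - \frac{1}{20}$ ($h = - \frac{1}{5 \cdot 4} = \left(- \frac{1}{5}\right) \frac{1}{4} = - \frac{1}{20} \approx -0.05$)
$P{\left(m,d \right)} = m \left(- \frac{1}{20} + d\right)$ ($P{\left(m,d \right)} = m \left(d - \frac{1}{20}\right) = m \left(- \frac{1}{20} + d\right)$)
$Z = - \frac{46}{15} \approx -3.0667$
$- 47 \left(P{\left(3,-7 \right)} + Z\right) = - 47 \left(3 \left(- \frac{1}{20} - 7\right) - \frac{46}{15}\right) = - 47 \left(3 \left(- \frac{141}{20}\right) - \frac{46}{15}\right) = - 47 \left(- \frac{423}{20} - \frac{46}{15}\right) = \left(-47\right) \left(- \frac{1453}{60}\right) = \frac{68291}{60}$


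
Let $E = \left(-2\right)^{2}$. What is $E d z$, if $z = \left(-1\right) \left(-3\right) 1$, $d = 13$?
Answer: $156$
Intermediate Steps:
$E = 4$
$z = 3$ ($z = 3 \cdot 1 = 3$)
$E d z = 4 \cdot 13 \cdot 3 = 52 \cdot 3 = 156$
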